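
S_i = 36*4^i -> [36, 144, 576, 2304, 9216]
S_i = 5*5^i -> [5, 25, 125, 625, 3125]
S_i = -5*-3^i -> [-5, 15, -45, 135, -405]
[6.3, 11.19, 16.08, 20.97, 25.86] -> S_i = 6.30 + 4.89*i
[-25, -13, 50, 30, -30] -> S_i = Random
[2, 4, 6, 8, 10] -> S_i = 2 + 2*i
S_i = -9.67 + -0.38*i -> [-9.67, -10.05, -10.43, -10.81, -11.19]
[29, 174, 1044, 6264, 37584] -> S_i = 29*6^i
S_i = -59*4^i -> [-59, -236, -944, -3776, -15104]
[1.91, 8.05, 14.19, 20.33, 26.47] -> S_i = 1.91 + 6.14*i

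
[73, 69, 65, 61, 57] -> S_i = 73 + -4*i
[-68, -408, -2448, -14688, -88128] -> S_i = -68*6^i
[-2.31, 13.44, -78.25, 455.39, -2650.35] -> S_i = -2.31*(-5.82)^i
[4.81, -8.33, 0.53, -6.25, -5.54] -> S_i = Random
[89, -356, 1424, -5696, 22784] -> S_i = 89*-4^i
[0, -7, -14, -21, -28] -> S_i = 0 + -7*i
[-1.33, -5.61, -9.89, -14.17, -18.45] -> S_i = -1.33 + -4.28*i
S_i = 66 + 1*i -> [66, 67, 68, 69, 70]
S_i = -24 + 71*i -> [-24, 47, 118, 189, 260]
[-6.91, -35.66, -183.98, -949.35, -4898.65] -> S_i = -6.91*5.16^i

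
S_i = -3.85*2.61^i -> [-3.85, -10.05, -26.23, -68.45, -178.66]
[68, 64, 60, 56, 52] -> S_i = 68 + -4*i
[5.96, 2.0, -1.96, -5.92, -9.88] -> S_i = 5.96 + -3.96*i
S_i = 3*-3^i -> [3, -9, 27, -81, 243]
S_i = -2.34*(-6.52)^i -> [-2.34, 15.26, -99.47, 648.57, -4228.69]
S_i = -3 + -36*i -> [-3, -39, -75, -111, -147]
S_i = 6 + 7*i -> [6, 13, 20, 27, 34]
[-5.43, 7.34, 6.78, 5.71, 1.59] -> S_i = Random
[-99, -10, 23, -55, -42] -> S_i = Random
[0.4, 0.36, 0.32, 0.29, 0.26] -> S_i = 0.40*0.90^i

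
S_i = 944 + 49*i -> [944, 993, 1042, 1091, 1140]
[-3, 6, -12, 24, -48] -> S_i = -3*-2^i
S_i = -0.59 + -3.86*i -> [-0.59, -4.45, -8.31, -12.17, -16.03]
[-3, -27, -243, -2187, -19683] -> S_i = -3*9^i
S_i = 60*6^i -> [60, 360, 2160, 12960, 77760]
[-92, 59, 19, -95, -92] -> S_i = Random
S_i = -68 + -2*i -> [-68, -70, -72, -74, -76]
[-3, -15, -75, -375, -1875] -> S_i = -3*5^i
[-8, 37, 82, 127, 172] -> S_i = -8 + 45*i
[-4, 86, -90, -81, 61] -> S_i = Random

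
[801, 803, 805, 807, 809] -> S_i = 801 + 2*i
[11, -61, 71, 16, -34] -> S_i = Random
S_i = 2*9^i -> [2, 18, 162, 1458, 13122]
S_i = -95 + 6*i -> [-95, -89, -83, -77, -71]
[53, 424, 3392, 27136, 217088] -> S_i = 53*8^i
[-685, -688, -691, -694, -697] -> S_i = -685 + -3*i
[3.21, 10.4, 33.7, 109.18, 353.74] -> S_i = 3.21*3.24^i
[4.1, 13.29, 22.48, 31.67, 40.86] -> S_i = 4.10 + 9.19*i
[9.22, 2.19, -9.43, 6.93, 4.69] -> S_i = Random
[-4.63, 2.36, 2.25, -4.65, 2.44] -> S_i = Random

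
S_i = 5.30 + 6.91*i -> [5.3, 12.21, 19.12, 26.03, 32.94]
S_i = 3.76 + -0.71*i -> [3.76, 3.05, 2.34, 1.63, 0.92]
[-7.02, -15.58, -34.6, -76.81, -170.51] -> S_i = -7.02*2.22^i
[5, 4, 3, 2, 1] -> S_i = 5 + -1*i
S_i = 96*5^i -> [96, 480, 2400, 12000, 60000]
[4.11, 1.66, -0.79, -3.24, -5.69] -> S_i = 4.11 + -2.45*i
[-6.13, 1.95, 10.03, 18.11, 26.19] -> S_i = -6.13 + 8.08*i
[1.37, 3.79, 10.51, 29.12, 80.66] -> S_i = 1.37*2.77^i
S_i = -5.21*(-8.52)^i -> [-5.21, 44.39, -378.2, 3222.23, -27453.4]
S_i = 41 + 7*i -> [41, 48, 55, 62, 69]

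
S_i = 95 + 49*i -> [95, 144, 193, 242, 291]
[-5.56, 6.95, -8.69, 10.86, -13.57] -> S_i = -5.56*(-1.25)^i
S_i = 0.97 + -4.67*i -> [0.97, -3.7, -8.37, -13.04, -17.71]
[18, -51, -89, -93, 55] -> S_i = Random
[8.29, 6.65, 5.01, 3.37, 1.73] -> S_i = 8.29 + -1.64*i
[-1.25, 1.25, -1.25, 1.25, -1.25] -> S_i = -1.25*(-1.00)^i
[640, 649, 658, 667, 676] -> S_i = 640 + 9*i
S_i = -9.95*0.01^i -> [-9.95, -0.1, -0.0, -0.0, -0.0]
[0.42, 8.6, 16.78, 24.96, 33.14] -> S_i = 0.42 + 8.18*i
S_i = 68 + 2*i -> [68, 70, 72, 74, 76]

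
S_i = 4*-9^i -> [4, -36, 324, -2916, 26244]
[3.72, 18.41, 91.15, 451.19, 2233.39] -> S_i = 3.72*4.95^i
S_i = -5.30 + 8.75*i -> [-5.3, 3.45, 12.2, 20.95, 29.7]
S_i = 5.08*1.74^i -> [5.08, 8.84, 15.38, 26.76, 46.57]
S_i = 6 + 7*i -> [6, 13, 20, 27, 34]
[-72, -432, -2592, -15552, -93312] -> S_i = -72*6^i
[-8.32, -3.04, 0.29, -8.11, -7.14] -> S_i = Random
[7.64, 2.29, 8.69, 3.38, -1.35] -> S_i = Random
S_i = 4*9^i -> [4, 36, 324, 2916, 26244]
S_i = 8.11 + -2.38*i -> [8.11, 5.73, 3.35, 0.97, -1.41]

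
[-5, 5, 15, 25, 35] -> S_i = -5 + 10*i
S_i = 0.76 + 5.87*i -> [0.76, 6.63, 12.5, 18.37, 24.24]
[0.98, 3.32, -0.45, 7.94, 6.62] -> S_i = Random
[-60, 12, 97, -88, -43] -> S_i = Random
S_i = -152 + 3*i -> [-152, -149, -146, -143, -140]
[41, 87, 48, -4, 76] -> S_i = Random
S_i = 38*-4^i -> [38, -152, 608, -2432, 9728]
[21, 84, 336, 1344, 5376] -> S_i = 21*4^i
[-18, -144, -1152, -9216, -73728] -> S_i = -18*8^i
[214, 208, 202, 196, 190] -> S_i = 214 + -6*i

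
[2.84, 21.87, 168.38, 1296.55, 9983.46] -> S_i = 2.84*7.70^i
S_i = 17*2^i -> [17, 34, 68, 136, 272]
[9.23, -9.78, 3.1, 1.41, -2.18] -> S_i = Random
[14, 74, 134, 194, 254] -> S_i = 14 + 60*i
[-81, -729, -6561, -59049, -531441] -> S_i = -81*9^i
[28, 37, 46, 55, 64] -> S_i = 28 + 9*i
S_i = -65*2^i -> [-65, -130, -260, -520, -1040]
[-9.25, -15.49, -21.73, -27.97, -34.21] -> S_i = -9.25 + -6.24*i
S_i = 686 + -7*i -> [686, 679, 672, 665, 658]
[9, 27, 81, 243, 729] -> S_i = 9*3^i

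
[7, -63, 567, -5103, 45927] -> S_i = 7*-9^i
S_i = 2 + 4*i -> [2, 6, 10, 14, 18]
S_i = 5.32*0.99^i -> [5.32, 5.27, 5.21, 5.16, 5.11]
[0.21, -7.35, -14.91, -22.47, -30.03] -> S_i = 0.21 + -7.56*i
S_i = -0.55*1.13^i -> [-0.55, -0.62, -0.7, -0.79, -0.9]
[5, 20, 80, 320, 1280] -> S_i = 5*4^i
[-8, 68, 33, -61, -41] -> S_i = Random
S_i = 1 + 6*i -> [1, 7, 13, 19, 25]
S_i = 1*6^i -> [1, 6, 36, 216, 1296]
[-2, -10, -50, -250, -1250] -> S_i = -2*5^i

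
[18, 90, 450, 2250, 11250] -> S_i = 18*5^i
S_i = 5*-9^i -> [5, -45, 405, -3645, 32805]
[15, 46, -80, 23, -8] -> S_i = Random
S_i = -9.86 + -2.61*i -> [-9.86, -12.47, -15.08, -17.69, -20.3]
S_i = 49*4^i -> [49, 196, 784, 3136, 12544]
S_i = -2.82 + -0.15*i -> [-2.82, -2.97, -3.12, -3.27, -3.42]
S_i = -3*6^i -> [-3, -18, -108, -648, -3888]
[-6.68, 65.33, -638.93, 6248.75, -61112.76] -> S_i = -6.68*(-9.78)^i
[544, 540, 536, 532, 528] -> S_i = 544 + -4*i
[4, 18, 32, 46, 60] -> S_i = 4 + 14*i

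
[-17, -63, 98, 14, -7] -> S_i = Random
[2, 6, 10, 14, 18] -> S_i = 2 + 4*i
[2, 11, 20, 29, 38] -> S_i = 2 + 9*i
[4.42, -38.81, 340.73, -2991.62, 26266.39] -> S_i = 4.42*(-8.78)^i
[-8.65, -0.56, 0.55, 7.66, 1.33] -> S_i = Random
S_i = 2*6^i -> [2, 12, 72, 432, 2592]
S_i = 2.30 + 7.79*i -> [2.3, 10.09, 17.88, 25.67, 33.46]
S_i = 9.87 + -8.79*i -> [9.87, 1.08, -7.71, -16.5, -25.29]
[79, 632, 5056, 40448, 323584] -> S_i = 79*8^i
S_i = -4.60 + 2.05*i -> [-4.6, -2.55, -0.5, 1.55, 3.6]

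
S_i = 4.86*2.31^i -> [4.86, 11.23, 25.93, 59.91, 138.38]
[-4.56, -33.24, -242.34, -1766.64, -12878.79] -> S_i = -4.56*7.29^i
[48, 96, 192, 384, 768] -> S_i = 48*2^i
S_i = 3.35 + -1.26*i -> [3.35, 2.09, 0.83, -0.43, -1.69]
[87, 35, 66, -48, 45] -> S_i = Random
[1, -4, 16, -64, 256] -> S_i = 1*-4^i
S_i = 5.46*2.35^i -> [5.46, 12.83, 30.15, 70.86, 166.52]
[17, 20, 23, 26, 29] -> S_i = 17 + 3*i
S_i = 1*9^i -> [1, 9, 81, 729, 6561]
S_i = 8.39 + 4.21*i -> [8.39, 12.6, 16.81, 21.02, 25.23]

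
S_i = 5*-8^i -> [5, -40, 320, -2560, 20480]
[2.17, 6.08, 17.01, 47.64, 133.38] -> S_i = 2.17*2.80^i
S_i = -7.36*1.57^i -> [-7.36, -11.56, -18.14, -28.48, -44.72]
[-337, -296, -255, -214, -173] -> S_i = -337 + 41*i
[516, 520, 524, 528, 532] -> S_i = 516 + 4*i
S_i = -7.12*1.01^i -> [-7.12, -7.19, -7.26, -7.34, -7.41]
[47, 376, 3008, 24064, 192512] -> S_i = 47*8^i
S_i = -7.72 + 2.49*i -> [-7.72, -5.23, -2.74, -0.25, 2.24]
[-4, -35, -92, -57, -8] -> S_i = Random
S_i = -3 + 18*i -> [-3, 15, 33, 51, 69]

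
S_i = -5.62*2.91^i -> [-5.62, -16.35, -47.59, -138.49, -403.0]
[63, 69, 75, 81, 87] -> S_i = 63 + 6*i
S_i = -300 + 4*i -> [-300, -296, -292, -288, -284]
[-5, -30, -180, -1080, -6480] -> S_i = -5*6^i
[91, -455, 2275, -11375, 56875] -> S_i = 91*-5^i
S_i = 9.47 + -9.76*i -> [9.47, -0.29, -10.05, -19.81, -29.57]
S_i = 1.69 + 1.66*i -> [1.69, 3.35, 5.01, 6.67, 8.33]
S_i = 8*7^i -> [8, 56, 392, 2744, 19208]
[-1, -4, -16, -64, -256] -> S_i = -1*4^i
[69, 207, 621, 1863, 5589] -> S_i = 69*3^i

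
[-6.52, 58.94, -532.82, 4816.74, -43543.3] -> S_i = -6.52*(-9.04)^i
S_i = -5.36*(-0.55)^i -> [-5.36, 2.95, -1.62, 0.89, -0.49]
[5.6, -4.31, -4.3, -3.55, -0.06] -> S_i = Random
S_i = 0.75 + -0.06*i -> [0.75, 0.69, 0.63, 0.57, 0.51]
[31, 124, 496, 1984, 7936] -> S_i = 31*4^i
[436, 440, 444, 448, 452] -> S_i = 436 + 4*i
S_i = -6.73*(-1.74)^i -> [-6.73, 11.71, -20.38, 35.45, -61.69]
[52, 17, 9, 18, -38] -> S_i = Random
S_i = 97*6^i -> [97, 582, 3492, 20952, 125712]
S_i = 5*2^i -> [5, 10, 20, 40, 80]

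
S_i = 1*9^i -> [1, 9, 81, 729, 6561]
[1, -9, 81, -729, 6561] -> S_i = 1*-9^i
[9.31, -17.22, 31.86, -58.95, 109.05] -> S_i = 9.31*(-1.85)^i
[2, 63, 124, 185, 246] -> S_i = 2 + 61*i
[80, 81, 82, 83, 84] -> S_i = 80 + 1*i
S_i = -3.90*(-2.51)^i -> [-3.9, 9.79, -24.57, 61.67, -154.8]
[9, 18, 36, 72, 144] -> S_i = 9*2^i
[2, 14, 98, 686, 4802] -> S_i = 2*7^i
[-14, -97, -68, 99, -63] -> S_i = Random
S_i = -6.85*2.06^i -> [-6.85, -14.11, -29.07, -59.88, -123.36]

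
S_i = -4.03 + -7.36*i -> [-4.03, -11.39, -18.75, -26.11, -33.47]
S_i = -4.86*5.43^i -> [-4.86, -26.39, -143.3, -778.1, -4225.09]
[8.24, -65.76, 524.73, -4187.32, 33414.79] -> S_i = 8.24*(-7.98)^i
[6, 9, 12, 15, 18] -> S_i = 6 + 3*i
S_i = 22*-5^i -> [22, -110, 550, -2750, 13750]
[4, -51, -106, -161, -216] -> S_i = 4 + -55*i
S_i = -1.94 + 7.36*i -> [-1.94, 5.42, 12.78, 20.14, 27.5]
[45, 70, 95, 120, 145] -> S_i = 45 + 25*i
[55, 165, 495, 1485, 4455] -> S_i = 55*3^i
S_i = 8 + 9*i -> [8, 17, 26, 35, 44]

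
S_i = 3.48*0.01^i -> [3.48, 0.03, 0.0, 0.0, 0.0]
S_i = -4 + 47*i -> [-4, 43, 90, 137, 184]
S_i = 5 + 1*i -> [5, 6, 7, 8, 9]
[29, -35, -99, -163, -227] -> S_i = 29 + -64*i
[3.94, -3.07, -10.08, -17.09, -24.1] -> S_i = 3.94 + -7.01*i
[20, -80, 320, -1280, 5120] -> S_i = 20*-4^i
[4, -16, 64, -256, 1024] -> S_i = 4*-4^i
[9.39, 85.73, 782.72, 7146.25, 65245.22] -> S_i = 9.39*9.13^i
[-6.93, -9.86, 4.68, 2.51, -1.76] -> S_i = Random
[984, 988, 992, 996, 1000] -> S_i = 984 + 4*i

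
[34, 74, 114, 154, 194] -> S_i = 34 + 40*i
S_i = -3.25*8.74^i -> [-3.25, -28.4, -248.26, -2169.79, -18963.96]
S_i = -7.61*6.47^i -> [-7.61, -49.24, -318.56, -2061.09, -13335.27]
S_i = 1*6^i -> [1, 6, 36, 216, 1296]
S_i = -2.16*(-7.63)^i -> [-2.16, 16.48, -125.75, 959.46, -7320.69]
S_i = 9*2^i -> [9, 18, 36, 72, 144]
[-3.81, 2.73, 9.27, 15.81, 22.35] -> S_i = -3.81 + 6.54*i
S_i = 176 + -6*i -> [176, 170, 164, 158, 152]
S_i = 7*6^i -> [7, 42, 252, 1512, 9072]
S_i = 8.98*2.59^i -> [8.98, 23.26, 60.24, 156.02, 404.09]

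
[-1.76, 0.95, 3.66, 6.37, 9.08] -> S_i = -1.76 + 2.71*i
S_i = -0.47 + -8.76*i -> [-0.47, -9.23, -17.99, -26.75, -35.51]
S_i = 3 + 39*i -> [3, 42, 81, 120, 159]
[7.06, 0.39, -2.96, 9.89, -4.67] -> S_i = Random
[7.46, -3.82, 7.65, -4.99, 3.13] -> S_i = Random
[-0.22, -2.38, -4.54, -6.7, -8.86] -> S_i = -0.22 + -2.16*i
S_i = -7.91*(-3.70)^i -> [-7.91, 29.27, -108.29, 400.67, -1482.46]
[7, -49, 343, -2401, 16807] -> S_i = 7*-7^i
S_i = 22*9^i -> [22, 198, 1782, 16038, 144342]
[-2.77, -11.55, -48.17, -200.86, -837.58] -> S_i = -2.77*4.17^i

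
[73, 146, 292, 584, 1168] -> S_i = 73*2^i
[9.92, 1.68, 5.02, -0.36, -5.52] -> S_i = Random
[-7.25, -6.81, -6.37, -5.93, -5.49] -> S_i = -7.25 + 0.44*i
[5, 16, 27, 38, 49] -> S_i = 5 + 11*i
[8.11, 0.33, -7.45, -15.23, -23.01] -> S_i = 8.11 + -7.78*i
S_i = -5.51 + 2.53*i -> [-5.51, -2.98, -0.45, 2.08, 4.61]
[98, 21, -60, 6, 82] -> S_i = Random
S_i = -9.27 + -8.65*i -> [-9.27, -17.92, -26.57, -35.22, -43.87]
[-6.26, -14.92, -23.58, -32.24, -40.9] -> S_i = -6.26 + -8.66*i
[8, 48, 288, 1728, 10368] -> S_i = 8*6^i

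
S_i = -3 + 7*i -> [-3, 4, 11, 18, 25]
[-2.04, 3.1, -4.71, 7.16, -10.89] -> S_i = -2.04*(-1.52)^i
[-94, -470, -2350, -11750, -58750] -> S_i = -94*5^i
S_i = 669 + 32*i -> [669, 701, 733, 765, 797]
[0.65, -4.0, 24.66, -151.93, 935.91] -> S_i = 0.65*(-6.16)^i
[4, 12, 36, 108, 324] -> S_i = 4*3^i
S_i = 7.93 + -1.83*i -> [7.93, 6.1, 4.27, 2.44, 0.61]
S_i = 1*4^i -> [1, 4, 16, 64, 256]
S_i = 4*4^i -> [4, 16, 64, 256, 1024]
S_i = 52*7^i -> [52, 364, 2548, 17836, 124852]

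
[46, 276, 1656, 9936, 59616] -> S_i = 46*6^i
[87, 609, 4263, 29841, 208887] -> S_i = 87*7^i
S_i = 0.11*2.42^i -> [0.11, 0.27, 0.64, 1.56, 3.77]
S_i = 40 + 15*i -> [40, 55, 70, 85, 100]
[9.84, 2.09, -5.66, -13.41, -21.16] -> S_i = 9.84 + -7.75*i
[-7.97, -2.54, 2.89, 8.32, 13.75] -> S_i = -7.97 + 5.43*i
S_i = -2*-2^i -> [-2, 4, -8, 16, -32]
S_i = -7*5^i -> [-7, -35, -175, -875, -4375]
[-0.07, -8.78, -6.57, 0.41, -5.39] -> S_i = Random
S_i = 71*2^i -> [71, 142, 284, 568, 1136]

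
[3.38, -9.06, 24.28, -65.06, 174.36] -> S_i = 3.38*(-2.68)^i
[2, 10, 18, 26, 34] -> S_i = 2 + 8*i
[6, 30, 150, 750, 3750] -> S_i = 6*5^i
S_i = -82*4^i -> [-82, -328, -1312, -5248, -20992]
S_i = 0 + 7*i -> [0, 7, 14, 21, 28]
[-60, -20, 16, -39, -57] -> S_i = Random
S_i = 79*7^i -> [79, 553, 3871, 27097, 189679]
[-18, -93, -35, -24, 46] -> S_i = Random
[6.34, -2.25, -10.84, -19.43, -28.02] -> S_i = 6.34 + -8.59*i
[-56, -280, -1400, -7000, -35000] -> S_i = -56*5^i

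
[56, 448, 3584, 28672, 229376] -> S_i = 56*8^i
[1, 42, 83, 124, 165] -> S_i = 1 + 41*i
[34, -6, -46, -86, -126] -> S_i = 34 + -40*i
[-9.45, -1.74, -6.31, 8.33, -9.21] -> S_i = Random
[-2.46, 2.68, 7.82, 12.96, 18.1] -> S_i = -2.46 + 5.14*i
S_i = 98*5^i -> [98, 490, 2450, 12250, 61250]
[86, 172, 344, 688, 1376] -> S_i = 86*2^i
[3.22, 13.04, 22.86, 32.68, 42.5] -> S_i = 3.22 + 9.82*i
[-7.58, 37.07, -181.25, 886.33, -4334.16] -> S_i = -7.58*(-4.89)^i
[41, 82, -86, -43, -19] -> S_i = Random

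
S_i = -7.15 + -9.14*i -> [-7.15, -16.29, -25.43, -34.57, -43.71]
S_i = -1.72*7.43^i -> [-1.72, -12.78, -94.95, -705.5, -5241.84]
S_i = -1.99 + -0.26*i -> [-1.99, -2.25, -2.51, -2.77, -3.03]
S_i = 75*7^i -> [75, 525, 3675, 25725, 180075]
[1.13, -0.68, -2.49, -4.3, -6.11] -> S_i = 1.13 + -1.81*i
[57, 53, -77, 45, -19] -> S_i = Random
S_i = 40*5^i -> [40, 200, 1000, 5000, 25000]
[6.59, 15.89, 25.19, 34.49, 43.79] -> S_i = 6.59 + 9.30*i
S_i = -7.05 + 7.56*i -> [-7.05, 0.51, 8.07, 15.63, 23.19]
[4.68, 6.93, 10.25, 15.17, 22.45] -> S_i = 4.68*1.48^i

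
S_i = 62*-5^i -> [62, -310, 1550, -7750, 38750]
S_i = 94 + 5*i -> [94, 99, 104, 109, 114]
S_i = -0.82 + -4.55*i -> [-0.82, -5.37, -9.92, -14.47, -19.02]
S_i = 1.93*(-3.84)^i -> [1.93, -7.41, 28.46, -109.28, 419.65]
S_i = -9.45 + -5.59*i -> [-9.45, -15.04, -20.63, -26.22, -31.81]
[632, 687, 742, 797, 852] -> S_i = 632 + 55*i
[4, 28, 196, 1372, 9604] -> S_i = 4*7^i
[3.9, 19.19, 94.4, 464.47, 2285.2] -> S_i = 3.90*4.92^i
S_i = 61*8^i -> [61, 488, 3904, 31232, 249856]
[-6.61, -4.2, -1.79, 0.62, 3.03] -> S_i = -6.61 + 2.41*i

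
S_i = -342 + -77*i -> [-342, -419, -496, -573, -650]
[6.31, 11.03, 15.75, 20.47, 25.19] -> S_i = 6.31 + 4.72*i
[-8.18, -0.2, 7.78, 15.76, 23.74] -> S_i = -8.18 + 7.98*i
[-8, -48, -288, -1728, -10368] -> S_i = -8*6^i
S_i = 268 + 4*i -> [268, 272, 276, 280, 284]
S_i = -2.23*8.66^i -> [-2.23, -19.31, -167.24, -1448.3, -12542.28]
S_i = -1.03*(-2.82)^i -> [-1.03, 2.9, -8.19, 23.1, -65.14]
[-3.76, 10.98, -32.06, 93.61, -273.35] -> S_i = -3.76*(-2.92)^i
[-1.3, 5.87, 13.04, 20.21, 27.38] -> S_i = -1.30 + 7.17*i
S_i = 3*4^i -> [3, 12, 48, 192, 768]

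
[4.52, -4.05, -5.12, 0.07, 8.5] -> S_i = Random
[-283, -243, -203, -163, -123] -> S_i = -283 + 40*i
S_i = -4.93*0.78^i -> [-4.93, -3.85, -3.0, -2.34, -1.82]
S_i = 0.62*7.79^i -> [0.62, 4.83, 37.62, 293.09, 2283.19]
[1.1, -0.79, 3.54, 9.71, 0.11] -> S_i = Random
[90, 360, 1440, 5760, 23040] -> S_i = 90*4^i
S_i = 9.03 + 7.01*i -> [9.03, 16.04, 23.05, 30.06, 37.07]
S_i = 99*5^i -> [99, 495, 2475, 12375, 61875]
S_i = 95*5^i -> [95, 475, 2375, 11875, 59375]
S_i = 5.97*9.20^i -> [5.97, 54.92, 505.3, 4648.77, 42768.66]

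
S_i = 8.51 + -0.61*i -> [8.51, 7.9, 7.29, 6.68, 6.07]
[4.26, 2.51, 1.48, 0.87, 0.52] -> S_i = 4.26*0.59^i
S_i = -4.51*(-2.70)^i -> [-4.51, 12.18, -32.88, 88.77, -239.68]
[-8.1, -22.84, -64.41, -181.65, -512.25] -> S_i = -8.10*2.82^i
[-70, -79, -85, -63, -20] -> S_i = Random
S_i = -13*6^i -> [-13, -78, -468, -2808, -16848]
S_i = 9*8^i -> [9, 72, 576, 4608, 36864]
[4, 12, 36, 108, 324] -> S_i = 4*3^i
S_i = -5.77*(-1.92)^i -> [-5.77, 11.08, -21.27, 40.84, -78.41]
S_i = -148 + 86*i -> [-148, -62, 24, 110, 196]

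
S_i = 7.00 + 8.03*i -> [7.0, 15.03, 23.06, 31.09, 39.12]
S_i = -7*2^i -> [-7, -14, -28, -56, -112]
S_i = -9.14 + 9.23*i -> [-9.14, 0.09, 9.32, 18.55, 27.78]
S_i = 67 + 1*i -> [67, 68, 69, 70, 71]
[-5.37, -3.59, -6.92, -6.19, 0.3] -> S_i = Random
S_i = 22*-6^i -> [22, -132, 792, -4752, 28512]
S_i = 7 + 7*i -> [7, 14, 21, 28, 35]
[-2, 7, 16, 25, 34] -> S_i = -2 + 9*i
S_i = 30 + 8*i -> [30, 38, 46, 54, 62]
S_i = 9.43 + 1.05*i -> [9.43, 10.48, 11.53, 12.58, 13.63]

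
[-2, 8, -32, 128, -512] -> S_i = -2*-4^i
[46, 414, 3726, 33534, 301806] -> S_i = 46*9^i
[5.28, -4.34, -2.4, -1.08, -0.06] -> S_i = Random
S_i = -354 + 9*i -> [-354, -345, -336, -327, -318]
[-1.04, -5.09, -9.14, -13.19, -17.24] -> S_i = -1.04 + -4.05*i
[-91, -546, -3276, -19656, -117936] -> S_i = -91*6^i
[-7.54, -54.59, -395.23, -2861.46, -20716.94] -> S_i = -7.54*7.24^i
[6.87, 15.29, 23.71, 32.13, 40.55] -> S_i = 6.87 + 8.42*i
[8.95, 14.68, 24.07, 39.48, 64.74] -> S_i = 8.95*1.64^i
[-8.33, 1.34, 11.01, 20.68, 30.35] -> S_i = -8.33 + 9.67*i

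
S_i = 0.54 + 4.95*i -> [0.54, 5.49, 10.44, 15.39, 20.34]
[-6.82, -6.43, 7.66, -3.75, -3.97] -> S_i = Random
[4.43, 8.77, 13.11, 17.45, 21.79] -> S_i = 4.43 + 4.34*i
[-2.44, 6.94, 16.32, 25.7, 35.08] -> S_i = -2.44 + 9.38*i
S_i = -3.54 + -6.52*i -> [-3.54, -10.06, -16.58, -23.1, -29.62]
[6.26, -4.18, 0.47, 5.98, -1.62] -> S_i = Random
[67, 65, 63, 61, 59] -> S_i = 67 + -2*i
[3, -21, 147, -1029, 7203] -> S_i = 3*-7^i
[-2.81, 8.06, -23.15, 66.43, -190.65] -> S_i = -2.81*(-2.87)^i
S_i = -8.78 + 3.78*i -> [-8.78, -5.0, -1.22, 2.56, 6.34]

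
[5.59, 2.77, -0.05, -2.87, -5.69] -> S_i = 5.59 + -2.82*i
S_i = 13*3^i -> [13, 39, 117, 351, 1053]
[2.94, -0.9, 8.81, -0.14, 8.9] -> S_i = Random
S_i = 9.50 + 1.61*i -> [9.5, 11.11, 12.72, 14.33, 15.94]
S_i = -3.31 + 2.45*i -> [-3.31, -0.86, 1.59, 4.04, 6.49]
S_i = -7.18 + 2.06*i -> [-7.18, -5.12, -3.06, -1.0, 1.06]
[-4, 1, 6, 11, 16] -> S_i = -4 + 5*i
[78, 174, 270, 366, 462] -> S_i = 78 + 96*i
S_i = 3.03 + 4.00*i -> [3.03, 7.03, 11.03, 15.03, 19.03]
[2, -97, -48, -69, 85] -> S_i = Random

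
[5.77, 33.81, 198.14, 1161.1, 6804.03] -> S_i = 5.77*5.86^i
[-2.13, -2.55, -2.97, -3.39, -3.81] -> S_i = -2.13 + -0.42*i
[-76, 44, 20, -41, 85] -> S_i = Random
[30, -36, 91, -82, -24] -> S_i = Random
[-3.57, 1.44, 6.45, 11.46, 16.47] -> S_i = -3.57 + 5.01*i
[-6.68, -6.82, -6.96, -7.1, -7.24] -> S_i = -6.68 + -0.14*i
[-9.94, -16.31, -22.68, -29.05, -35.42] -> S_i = -9.94 + -6.37*i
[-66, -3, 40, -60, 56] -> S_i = Random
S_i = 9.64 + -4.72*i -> [9.64, 4.92, 0.2, -4.52, -9.24]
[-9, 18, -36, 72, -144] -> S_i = -9*-2^i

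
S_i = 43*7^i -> [43, 301, 2107, 14749, 103243]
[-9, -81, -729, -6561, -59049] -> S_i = -9*9^i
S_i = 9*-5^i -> [9, -45, 225, -1125, 5625]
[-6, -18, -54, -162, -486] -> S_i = -6*3^i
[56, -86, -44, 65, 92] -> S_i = Random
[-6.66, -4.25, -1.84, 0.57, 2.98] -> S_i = -6.66 + 2.41*i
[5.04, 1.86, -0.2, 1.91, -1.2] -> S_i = Random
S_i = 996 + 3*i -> [996, 999, 1002, 1005, 1008]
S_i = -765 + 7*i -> [-765, -758, -751, -744, -737]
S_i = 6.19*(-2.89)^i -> [6.19, -17.89, 51.7, -149.41, 431.8]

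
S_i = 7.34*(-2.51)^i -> [7.34, -18.42, 46.24, -116.07, 291.33]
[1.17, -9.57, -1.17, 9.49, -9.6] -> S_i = Random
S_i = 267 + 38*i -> [267, 305, 343, 381, 419]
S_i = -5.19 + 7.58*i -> [-5.19, 2.39, 9.97, 17.55, 25.13]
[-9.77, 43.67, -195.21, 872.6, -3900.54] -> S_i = -9.77*(-4.47)^i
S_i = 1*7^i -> [1, 7, 49, 343, 2401]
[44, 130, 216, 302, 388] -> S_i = 44 + 86*i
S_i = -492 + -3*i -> [-492, -495, -498, -501, -504]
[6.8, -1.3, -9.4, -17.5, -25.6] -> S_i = 6.80 + -8.10*i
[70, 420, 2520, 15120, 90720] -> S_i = 70*6^i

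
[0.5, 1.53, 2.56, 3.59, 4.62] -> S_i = 0.50 + 1.03*i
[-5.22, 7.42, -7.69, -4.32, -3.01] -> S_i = Random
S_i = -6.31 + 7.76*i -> [-6.31, 1.45, 9.21, 16.97, 24.73]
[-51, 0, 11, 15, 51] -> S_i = Random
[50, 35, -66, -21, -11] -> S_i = Random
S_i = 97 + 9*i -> [97, 106, 115, 124, 133]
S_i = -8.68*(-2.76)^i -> [-8.68, 23.96, -66.12, 182.49, -503.68]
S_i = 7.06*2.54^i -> [7.06, 17.93, 45.55, 115.69, 293.86]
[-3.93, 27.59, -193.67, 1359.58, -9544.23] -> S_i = -3.93*(-7.02)^i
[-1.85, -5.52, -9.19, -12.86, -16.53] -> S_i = -1.85 + -3.67*i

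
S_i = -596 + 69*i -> [-596, -527, -458, -389, -320]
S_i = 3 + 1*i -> [3, 4, 5, 6, 7]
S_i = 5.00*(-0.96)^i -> [5.0, -4.8, 4.61, -4.42, 4.25]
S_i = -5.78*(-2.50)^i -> [-5.78, 14.45, -36.12, 90.31, -225.78]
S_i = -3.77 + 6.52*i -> [-3.77, 2.75, 9.27, 15.79, 22.31]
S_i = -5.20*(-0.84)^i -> [-5.2, 4.37, -3.67, 3.08, -2.59]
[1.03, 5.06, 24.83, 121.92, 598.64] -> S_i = 1.03*4.91^i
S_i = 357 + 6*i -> [357, 363, 369, 375, 381]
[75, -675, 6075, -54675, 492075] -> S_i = 75*-9^i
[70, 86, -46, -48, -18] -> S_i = Random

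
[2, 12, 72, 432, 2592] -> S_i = 2*6^i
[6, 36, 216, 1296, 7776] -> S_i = 6*6^i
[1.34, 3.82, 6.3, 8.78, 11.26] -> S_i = 1.34 + 2.48*i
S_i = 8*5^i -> [8, 40, 200, 1000, 5000]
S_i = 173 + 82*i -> [173, 255, 337, 419, 501]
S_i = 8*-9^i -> [8, -72, 648, -5832, 52488]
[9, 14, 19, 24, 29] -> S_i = 9 + 5*i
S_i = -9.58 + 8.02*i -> [-9.58, -1.56, 6.46, 14.48, 22.5]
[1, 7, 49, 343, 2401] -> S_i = 1*7^i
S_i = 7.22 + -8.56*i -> [7.22, -1.34, -9.9, -18.46, -27.02]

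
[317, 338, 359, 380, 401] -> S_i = 317 + 21*i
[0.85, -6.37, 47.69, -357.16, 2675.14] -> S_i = 0.85*(-7.49)^i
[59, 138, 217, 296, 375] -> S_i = 59 + 79*i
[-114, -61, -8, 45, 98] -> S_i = -114 + 53*i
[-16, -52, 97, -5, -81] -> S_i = Random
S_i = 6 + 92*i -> [6, 98, 190, 282, 374]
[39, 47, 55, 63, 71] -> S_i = 39 + 8*i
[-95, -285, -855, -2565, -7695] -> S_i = -95*3^i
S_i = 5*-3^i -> [5, -15, 45, -135, 405]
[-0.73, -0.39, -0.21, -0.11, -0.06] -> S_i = -0.73*0.54^i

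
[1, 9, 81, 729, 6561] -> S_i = 1*9^i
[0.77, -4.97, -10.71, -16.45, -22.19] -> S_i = 0.77 + -5.74*i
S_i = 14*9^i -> [14, 126, 1134, 10206, 91854]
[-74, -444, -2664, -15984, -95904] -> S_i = -74*6^i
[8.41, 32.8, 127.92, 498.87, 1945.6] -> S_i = 8.41*3.90^i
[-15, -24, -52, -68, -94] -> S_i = Random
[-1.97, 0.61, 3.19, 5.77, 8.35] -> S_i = -1.97 + 2.58*i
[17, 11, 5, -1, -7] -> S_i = 17 + -6*i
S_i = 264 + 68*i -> [264, 332, 400, 468, 536]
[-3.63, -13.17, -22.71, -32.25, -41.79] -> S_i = -3.63 + -9.54*i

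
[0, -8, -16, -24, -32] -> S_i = 0 + -8*i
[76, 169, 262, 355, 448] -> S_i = 76 + 93*i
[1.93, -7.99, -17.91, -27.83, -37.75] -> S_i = 1.93 + -9.92*i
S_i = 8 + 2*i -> [8, 10, 12, 14, 16]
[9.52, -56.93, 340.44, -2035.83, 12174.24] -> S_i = 9.52*(-5.98)^i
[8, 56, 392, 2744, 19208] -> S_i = 8*7^i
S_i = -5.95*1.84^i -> [-5.95, -10.95, -20.14, -37.07, -68.2]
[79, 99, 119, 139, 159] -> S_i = 79 + 20*i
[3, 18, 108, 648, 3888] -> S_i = 3*6^i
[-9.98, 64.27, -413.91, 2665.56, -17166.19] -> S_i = -9.98*(-6.44)^i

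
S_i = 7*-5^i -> [7, -35, 175, -875, 4375]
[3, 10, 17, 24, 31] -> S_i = 3 + 7*i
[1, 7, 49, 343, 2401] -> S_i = 1*7^i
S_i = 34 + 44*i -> [34, 78, 122, 166, 210]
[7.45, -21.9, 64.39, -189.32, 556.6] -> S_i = 7.45*(-2.94)^i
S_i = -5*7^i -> [-5, -35, -245, -1715, -12005]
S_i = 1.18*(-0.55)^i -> [1.18, -0.65, 0.36, -0.2, 0.11]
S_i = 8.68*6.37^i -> [8.68, 55.29, 352.21, 2243.56, 14291.49]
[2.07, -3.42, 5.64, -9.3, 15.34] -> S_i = 2.07*(-1.65)^i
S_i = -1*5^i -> [-1, -5, -25, -125, -625]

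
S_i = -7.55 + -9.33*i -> [-7.55, -16.88, -26.21, -35.54, -44.87]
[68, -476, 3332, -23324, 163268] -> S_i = 68*-7^i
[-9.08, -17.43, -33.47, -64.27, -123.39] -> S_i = -9.08*1.92^i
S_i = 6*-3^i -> [6, -18, 54, -162, 486]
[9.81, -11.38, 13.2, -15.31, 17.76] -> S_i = 9.81*(-1.16)^i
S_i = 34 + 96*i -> [34, 130, 226, 322, 418]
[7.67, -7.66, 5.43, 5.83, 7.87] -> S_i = Random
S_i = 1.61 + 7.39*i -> [1.61, 9.0, 16.39, 23.78, 31.17]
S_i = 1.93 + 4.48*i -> [1.93, 6.41, 10.89, 15.37, 19.85]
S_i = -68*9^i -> [-68, -612, -5508, -49572, -446148]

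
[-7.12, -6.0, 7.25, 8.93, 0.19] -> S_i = Random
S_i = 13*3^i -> [13, 39, 117, 351, 1053]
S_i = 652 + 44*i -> [652, 696, 740, 784, 828]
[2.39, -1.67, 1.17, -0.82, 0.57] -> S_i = 2.39*(-0.70)^i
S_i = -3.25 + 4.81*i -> [-3.25, 1.56, 6.37, 11.18, 15.99]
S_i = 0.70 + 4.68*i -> [0.7, 5.38, 10.06, 14.74, 19.42]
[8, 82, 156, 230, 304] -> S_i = 8 + 74*i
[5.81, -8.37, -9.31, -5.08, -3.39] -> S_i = Random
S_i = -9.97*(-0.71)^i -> [-9.97, 7.08, -5.03, 3.57, -2.53]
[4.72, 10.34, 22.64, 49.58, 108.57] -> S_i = 4.72*2.19^i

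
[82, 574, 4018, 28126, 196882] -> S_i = 82*7^i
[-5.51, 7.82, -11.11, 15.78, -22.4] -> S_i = -5.51*(-1.42)^i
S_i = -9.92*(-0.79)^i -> [-9.92, 7.84, -6.19, 4.89, -3.86]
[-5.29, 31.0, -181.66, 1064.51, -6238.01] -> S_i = -5.29*(-5.86)^i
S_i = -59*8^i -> [-59, -472, -3776, -30208, -241664]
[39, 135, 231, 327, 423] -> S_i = 39 + 96*i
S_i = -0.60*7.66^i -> [-0.6, -4.6, -35.21, -269.67, -2065.7]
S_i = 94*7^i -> [94, 658, 4606, 32242, 225694]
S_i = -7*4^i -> [-7, -28, -112, -448, -1792]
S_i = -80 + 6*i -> [-80, -74, -68, -62, -56]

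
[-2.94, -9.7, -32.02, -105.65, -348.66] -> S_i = -2.94*3.30^i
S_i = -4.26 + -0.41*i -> [-4.26, -4.67, -5.08, -5.49, -5.9]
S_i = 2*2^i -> [2, 4, 8, 16, 32]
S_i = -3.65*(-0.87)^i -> [-3.65, 3.18, -2.76, 2.4, -2.09]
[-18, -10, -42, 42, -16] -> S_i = Random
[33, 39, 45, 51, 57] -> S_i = 33 + 6*i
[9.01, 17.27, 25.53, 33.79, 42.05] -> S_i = 9.01 + 8.26*i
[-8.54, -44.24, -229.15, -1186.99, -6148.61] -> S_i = -8.54*5.18^i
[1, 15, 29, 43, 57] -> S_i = 1 + 14*i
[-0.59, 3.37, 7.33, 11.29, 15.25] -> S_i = -0.59 + 3.96*i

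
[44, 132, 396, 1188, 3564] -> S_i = 44*3^i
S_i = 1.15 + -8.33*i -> [1.15, -7.18, -15.51, -23.84, -32.17]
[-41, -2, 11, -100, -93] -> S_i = Random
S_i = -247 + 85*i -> [-247, -162, -77, 8, 93]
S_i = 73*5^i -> [73, 365, 1825, 9125, 45625]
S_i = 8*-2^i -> [8, -16, 32, -64, 128]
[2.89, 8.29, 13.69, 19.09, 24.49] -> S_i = 2.89 + 5.40*i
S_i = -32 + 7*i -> [-32, -25, -18, -11, -4]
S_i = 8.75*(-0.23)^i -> [8.75, -2.01, 0.46, -0.11, 0.02]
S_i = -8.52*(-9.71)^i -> [-8.52, 82.73, -803.3, 7800.05, -75738.47]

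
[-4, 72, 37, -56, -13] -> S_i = Random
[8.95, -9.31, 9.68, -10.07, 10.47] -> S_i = 8.95*(-1.04)^i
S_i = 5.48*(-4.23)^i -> [5.48, -23.18, 98.05, -414.76, 1754.45]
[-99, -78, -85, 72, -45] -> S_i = Random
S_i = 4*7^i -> [4, 28, 196, 1372, 9604]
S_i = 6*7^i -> [6, 42, 294, 2058, 14406]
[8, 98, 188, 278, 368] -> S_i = 8 + 90*i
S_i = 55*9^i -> [55, 495, 4455, 40095, 360855]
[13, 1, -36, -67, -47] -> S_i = Random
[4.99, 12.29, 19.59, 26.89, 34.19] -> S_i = 4.99 + 7.30*i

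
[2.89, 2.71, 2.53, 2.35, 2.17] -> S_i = 2.89 + -0.18*i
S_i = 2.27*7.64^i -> [2.27, 17.34, 132.5, 1012.29, 7733.91]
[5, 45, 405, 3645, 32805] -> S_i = 5*9^i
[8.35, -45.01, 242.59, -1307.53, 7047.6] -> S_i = 8.35*(-5.39)^i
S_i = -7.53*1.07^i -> [-7.53, -8.06, -8.62, -9.22, -9.87]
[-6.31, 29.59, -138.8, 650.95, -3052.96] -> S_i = -6.31*(-4.69)^i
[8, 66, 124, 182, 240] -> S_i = 8 + 58*i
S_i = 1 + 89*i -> [1, 90, 179, 268, 357]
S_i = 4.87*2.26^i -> [4.87, 11.01, 24.87, 56.22, 127.05]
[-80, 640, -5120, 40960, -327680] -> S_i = -80*-8^i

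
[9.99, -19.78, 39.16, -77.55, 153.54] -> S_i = 9.99*(-1.98)^i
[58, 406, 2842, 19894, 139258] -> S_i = 58*7^i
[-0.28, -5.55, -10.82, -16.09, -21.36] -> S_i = -0.28 + -5.27*i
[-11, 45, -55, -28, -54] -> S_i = Random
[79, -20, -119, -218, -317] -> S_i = 79 + -99*i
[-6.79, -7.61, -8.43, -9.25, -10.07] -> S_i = -6.79 + -0.82*i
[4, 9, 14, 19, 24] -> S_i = 4 + 5*i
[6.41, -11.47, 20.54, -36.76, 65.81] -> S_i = 6.41*(-1.79)^i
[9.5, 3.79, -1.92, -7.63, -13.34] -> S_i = 9.50 + -5.71*i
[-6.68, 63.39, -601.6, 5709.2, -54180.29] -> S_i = -6.68*(-9.49)^i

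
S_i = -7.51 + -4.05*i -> [-7.51, -11.56, -15.61, -19.66, -23.71]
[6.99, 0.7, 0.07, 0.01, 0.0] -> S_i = 6.99*0.10^i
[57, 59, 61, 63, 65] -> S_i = 57 + 2*i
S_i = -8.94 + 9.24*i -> [-8.94, 0.3, 9.54, 18.78, 28.02]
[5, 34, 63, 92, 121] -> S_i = 5 + 29*i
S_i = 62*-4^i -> [62, -248, 992, -3968, 15872]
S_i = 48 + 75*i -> [48, 123, 198, 273, 348]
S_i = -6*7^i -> [-6, -42, -294, -2058, -14406]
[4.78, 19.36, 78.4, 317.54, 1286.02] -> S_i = 4.78*4.05^i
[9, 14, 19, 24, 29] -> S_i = 9 + 5*i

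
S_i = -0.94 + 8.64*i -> [-0.94, 7.7, 16.34, 24.98, 33.62]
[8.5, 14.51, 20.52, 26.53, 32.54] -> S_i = 8.50 + 6.01*i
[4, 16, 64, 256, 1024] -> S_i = 4*4^i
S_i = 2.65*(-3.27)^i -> [2.65, -8.67, 28.34, -92.66, 303.0]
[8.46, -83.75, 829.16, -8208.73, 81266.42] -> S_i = 8.46*(-9.90)^i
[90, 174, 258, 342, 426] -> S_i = 90 + 84*i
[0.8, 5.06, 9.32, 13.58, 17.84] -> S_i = 0.80 + 4.26*i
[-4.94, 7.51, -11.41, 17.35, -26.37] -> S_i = -4.94*(-1.52)^i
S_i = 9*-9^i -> [9, -81, 729, -6561, 59049]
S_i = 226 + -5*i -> [226, 221, 216, 211, 206]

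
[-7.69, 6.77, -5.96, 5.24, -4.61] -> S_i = -7.69*(-0.88)^i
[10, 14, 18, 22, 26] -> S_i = 10 + 4*i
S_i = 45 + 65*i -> [45, 110, 175, 240, 305]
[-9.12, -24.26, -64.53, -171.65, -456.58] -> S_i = -9.12*2.66^i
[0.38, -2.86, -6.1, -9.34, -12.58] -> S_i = 0.38 + -3.24*i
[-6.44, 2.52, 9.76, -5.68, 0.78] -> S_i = Random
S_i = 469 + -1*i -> [469, 468, 467, 466, 465]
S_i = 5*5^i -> [5, 25, 125, 625, 3125]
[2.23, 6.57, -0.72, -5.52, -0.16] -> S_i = Random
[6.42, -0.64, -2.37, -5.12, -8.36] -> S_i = Random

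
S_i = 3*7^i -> [3, 21, 147, 1029, 7203]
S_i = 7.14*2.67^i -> [7.14, 19.06, 50.9, 135.9, 362.86]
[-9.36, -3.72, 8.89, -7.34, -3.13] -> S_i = Random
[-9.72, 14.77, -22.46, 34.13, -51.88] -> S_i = -9.72*(-1.52)^i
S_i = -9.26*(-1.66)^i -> [-9.26, 15.37, -25.52, 42.36, -70.31]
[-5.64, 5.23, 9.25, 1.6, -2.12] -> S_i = Random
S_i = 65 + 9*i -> [65, 74, 83, 92, 101]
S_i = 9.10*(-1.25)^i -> [9.1, -11.38, 14.22, -17.77, 22.22]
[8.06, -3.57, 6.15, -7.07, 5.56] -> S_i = Random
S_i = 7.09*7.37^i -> [7.09, 52.25, 385.11, 2838.24, 20917.81]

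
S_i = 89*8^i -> [89, 712, 5696, 45568, 364544]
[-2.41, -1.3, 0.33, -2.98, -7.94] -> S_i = Random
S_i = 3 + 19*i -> [3, 22, 41, 60, 79]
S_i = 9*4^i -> [9, 36, 144, 576, 2304]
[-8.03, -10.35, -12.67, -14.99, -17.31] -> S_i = -8.03 + -2.32*i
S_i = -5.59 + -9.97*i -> [-5.59, -15.56, -25.53, -35.5, -45.47]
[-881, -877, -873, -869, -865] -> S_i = -881 + 4*i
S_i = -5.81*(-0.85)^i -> [-5.81, 4.94, -4.2, 3.57, -3.03]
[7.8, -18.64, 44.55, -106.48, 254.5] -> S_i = 7.80*(-2.39)^i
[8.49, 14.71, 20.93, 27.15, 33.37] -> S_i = 8.49 + 6.22*i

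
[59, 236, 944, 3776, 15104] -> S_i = 59*4^i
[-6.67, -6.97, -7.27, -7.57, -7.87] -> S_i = -6.67 + -0.30*i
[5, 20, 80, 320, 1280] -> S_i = 5*4^i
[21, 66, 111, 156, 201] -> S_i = 21 + 45*i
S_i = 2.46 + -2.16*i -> [2.46, 0.3, -1.86, -4.02, -6.18]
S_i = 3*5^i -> [3, 15, 75, 375, 1875]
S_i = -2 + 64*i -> [-2, 62, 126, 190, 254]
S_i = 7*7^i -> [7, 49, 343, 2401, 16807]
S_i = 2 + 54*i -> [2, 56, 110, 164, 218]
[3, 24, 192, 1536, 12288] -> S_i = 3*8^i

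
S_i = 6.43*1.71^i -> [6.43, 11.0, 18.8, 32.15, 54.98]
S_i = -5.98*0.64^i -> [-5.98, -3.83, -2.45, -1.57, -1.0]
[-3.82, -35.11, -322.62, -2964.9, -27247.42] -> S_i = -3.82*9.19^i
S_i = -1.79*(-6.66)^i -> [-1.79, 11.92, -79.4, 528.78, -3521.68]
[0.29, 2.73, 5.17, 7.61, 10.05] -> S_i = 0.29 + 2.44*i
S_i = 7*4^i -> [7, 28, 112, 448, 1792]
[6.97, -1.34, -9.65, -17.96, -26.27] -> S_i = 6.97 + -8.31*i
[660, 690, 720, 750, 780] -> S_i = 660 + 30*i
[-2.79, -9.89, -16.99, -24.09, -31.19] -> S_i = -2.79 + -7.10*i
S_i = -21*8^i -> [-21, -168, -1344, -10752, -86016]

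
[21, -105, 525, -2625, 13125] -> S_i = 21*-5^i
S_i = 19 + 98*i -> [19, 117, 215, 313, 411]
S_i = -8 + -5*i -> [-8, -13, -18, -23, -28]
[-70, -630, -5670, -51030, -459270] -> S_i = -70*9^i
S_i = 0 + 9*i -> [0, 9, 18, 27, 36]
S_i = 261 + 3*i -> [261, 264, 267, 270, 273]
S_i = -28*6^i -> [-28, -168, -1008, -6048, -36288]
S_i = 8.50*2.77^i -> [8.5, 23.54, 65.22, 180.66, 500.42]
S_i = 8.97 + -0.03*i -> [8.97, 8.94, 8.91, 8.88, 8.85]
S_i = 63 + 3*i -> [63, 66, 69, 72, 75]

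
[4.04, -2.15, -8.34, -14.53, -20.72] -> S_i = 4.04 + -6.19*i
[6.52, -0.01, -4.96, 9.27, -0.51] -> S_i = Random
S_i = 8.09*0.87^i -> [8.09, 7.04, 6.12, 5.33, 4.63]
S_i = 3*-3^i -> [3, -9, 27, -81, 243]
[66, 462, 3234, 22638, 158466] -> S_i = 66*7^i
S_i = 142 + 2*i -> [142, 144, 146, 148, 150]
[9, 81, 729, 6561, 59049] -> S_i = 9*9^i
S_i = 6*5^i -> [6, 30, 150, 750, 3750]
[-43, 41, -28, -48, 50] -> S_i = Random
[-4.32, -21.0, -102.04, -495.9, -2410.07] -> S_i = -4.32*4.86^i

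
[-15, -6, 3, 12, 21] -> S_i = -15 + 9*i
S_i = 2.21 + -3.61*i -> [2.21, -1.4, -5.01, -8.62, -12.23]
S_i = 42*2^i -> [42, 84, 168, 336, 672]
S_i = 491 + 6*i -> [491, 497, 503, 509, 515]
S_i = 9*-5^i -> [9, -45, 225, -1125, 5625]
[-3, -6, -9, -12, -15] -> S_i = -3 + -3*i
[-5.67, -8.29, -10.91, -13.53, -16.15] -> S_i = -5.67 + -2.62*i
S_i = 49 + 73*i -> [49, 122, 195, 268, 341]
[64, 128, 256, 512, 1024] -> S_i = 64*2^i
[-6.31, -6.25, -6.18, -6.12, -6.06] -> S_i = -6.31*0.99^i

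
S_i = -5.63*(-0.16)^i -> [-5.63, 0.9, -0.14, 0.02, -0.0]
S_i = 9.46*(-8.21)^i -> [9.46, -77.67, 637.64, -5235.05, 42979.74]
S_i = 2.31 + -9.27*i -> [2.31, -6.96, -16.23, -25.5, -34.77]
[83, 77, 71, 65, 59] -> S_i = 83 + -6*i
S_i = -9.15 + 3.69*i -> [-9.15, -5.46, -1.77, 1.92, 5.61]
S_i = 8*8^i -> [8, 64, 512, 4096, 32768]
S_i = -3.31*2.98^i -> [-3.31, -9.86, -29.39, -87.59, -261.03]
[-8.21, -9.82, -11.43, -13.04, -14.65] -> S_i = -8.21 + -1.61*i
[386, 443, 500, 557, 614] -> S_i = 386 + 57*i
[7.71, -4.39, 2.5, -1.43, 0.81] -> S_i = 7.71*(-0.57)^i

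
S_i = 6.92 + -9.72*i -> [6.92, -2.8, -12.52, -22.24, -31.96]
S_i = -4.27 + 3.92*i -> [-4.27, -0.35, 3.57, 7.49, 11.41]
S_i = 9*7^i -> [9, 63, 441, 3087, 21609]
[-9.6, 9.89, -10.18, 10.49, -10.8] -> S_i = -9.60*(-1.03)^i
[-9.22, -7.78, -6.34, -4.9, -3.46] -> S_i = -9.22 + 1.44*i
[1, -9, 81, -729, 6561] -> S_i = 1*-9^i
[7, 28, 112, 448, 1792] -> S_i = 7*4^i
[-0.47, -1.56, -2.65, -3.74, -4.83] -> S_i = -0.47 + -1.09*i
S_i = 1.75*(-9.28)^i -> [1.75, -16.24, 150.71, -1398.56, 12978.66]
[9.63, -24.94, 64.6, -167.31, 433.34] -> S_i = 9.63*(-2.59)^i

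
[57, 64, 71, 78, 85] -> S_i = 57 + 7*i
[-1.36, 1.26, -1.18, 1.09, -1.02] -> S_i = -1.36*(-0.93)^i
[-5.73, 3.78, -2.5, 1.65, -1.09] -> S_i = -5.73*(-0.66)^i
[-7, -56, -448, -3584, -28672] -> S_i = -7*8^i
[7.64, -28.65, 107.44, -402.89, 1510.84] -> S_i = 7.64*(-3.75)^i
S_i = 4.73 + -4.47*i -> [4.73, 0.26, -4.21, -8.68, -13.15]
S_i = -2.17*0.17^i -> [-2.17, -0.37, -0.06, -0.01, -0.0]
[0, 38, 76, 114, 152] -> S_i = 0 + 38*i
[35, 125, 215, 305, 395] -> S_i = 35 + 90*i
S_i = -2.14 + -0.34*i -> [-2.14, -2.48, -2.82, -3.16, -3.5]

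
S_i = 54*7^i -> [54, 378, 2646, 18522, 129654]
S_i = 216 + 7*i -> [216, 223, 230, 237, 244]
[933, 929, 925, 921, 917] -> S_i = 933 + -4*i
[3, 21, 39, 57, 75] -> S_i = 3 + 18*i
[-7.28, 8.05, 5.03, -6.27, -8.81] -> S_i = Random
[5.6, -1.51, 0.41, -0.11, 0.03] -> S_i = 5.60*(-0.27)^i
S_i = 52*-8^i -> [52, -416, 3328, -26624, 212992]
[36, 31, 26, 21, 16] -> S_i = 36 + -5*i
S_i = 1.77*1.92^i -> [1.77, 3.4, 6.52, 12.53, 24.05]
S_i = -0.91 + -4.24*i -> [-0.91, -5.15, -9.39, -13.63, -17.87]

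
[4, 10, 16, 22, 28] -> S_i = 4 + 6*i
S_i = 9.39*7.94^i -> [9.39, 74.56, 591.98, 4700.32, 37320.51]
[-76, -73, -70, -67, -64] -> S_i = -76 + 3*i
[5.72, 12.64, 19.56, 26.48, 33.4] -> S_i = 5.72 + 6.92*i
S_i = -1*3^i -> [-1, -3, -9, -27, -81]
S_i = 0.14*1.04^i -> [0.14, 0.15, 0.15, 0.16, 0.16]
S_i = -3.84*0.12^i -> [-3.84, -0.46, -0.06, -0.01, -0.0]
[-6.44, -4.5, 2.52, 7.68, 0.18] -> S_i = Random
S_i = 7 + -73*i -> [7, -66, -139, -212, -285]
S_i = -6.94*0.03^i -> [-6.94, -0.21, -0.01, -0.0, -0.0]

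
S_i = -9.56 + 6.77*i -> [-9.56, -2.79, 3.98, 10.75, 17.52]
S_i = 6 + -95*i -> [6, -89, -184, -279, -374]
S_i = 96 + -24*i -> [96, 72, 48, 24, 0]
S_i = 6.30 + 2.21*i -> [6.3, 8.51, 10.72, 12.93, 15.14]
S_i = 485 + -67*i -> [485, 418, 351, 284, 217]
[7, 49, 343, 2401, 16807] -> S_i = 7*7^i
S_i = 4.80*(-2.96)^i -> [4.8, -14.21, 42.06, -124.48, 368.48]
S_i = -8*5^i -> [-8, -40, -200, -1000, -5000]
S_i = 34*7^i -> [34, 238, 1666, 11662, 81634]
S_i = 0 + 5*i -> [0, 5, 10, 15, 20]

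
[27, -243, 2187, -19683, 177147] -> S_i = 27*-9^i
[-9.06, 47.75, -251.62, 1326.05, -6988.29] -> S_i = -9.06*(-5.27)^i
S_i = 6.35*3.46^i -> [6.35, 21.97, 76.02, 263.03, 910.08]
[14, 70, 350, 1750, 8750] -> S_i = 14*5^i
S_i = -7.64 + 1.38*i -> [-7.64, -6.26, -4.88, -3.5, -2.12]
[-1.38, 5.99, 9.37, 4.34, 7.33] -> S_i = Random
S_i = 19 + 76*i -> [19, 95, 171, 247, 323]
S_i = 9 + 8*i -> [9, 17, 25, 33, 41]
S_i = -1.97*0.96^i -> [-1.97, -1.89, -1.82, -1.74, -1.67]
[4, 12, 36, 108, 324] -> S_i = 4*3^i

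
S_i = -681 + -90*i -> [-681, -771, -861, -951, -1041]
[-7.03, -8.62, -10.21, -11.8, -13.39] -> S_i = -7.03 + -1.59*i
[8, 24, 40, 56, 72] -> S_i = 8 + 16*i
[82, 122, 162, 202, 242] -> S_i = 82 + 40*i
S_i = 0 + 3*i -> [0, 3, 6, 9, 12]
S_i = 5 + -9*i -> [5, -4, -13, -22, -31]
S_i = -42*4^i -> [-42, -168, -672, -2688, -10752]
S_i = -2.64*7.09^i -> [-2.64, -18.72, -132.71, -940.9, -6670.97]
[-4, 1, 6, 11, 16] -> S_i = -4 + 5*i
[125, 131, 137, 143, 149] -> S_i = 125 + 6*i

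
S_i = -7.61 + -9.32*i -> [-7.61, -16.93, -26.25, -35.57, -44.89]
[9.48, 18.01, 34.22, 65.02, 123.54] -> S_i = 9.48*1.90^i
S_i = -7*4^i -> [-7, -28, -112, -448, -1792]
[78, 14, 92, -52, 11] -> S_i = Random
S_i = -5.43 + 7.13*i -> [-5.43, 1.7, 8.83, 15.96, 23.09]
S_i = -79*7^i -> [-79, -553, -3871, -27097, -189679]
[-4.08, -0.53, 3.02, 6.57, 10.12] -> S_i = -4.08 + 3.55*i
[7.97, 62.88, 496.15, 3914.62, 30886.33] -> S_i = 7.97*7.89^i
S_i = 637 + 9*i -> [637, 646, 655, 664, 673]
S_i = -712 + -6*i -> [-712, -718, -724, -730, -736]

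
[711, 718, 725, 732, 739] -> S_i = 711 + 7*i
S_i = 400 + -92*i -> [400, 308, 216, 124, 32]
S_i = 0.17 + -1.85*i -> [0.17, -1.68, -3.53, -5.38, -7.23]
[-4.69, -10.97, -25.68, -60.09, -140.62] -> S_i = -4.69*2.34^i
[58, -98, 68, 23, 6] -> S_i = Random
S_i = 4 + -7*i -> [4, -3, -10, -17, -24]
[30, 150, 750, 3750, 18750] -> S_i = 30*5^i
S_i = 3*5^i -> [3, 15, 75, 375, 1875]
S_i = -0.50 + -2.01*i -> [-0.5, -2.51, -4.52, -6.53, -8.54]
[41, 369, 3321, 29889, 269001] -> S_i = 41*9^i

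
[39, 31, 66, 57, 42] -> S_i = Random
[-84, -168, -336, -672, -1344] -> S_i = -84*2^i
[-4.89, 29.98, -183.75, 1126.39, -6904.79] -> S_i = -4.89*(-6.13)^i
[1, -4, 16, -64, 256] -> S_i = 1*-4^i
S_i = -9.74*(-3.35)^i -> [-9.74, 32.63, -109.31, 366.18, -1226.7]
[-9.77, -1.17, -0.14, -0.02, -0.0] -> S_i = -9.77*0.12^i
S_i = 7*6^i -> [7, 42, 252, 1512, 9072]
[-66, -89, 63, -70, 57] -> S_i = Random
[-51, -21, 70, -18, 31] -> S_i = Random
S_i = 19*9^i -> [19, 171, 1539, 13851, 124659]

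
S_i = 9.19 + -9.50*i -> [9.19, -0.31, -9.81, -19.31, -28.81]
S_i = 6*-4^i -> [6, -24, 96, -384, 1536]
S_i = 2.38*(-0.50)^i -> [2.38, -1.19, 0.6, -0.3, 0.15]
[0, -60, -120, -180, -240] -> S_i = 0 + -60*i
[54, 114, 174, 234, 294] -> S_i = 54 + 60*i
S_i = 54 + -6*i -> [54, 48, 42, 36, 30]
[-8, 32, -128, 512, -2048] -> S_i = -8*-4^i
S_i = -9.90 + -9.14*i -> [-9.9, -19.04, -28.18, -37.32, -46.46]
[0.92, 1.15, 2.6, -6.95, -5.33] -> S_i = Random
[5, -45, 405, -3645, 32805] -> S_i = 5*-9^i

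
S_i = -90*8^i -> [-90, -720, -5760, -46080, -368640]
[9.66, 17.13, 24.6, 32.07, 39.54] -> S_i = 9.66 + 7.47*i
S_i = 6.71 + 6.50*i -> [6.71, 13.21, 19.71, 26.21, 32.71]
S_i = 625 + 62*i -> [625, 687, 749, 811, 873]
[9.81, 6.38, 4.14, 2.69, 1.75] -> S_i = 9.81*0.65^i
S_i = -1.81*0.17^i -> [-1.81, -0.31, -0.05, -0.01, -0.0]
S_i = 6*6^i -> [6, 36, 216, 1296, 7776]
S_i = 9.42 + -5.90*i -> [9.42, 3.52, -2.38, -8.28, -14.18]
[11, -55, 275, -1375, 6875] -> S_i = 11*-5^i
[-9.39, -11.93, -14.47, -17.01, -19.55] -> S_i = -9.39 + -2.54*i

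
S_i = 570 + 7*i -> [570, 577, 584, 591, 598]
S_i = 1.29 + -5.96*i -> [1.29, -4.67, -10.63, -16.59, -22.55]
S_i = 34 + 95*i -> [34, 129, 224, 319, 414]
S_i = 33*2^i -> [33, 66, 132, 264, 528]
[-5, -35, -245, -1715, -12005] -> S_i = -5*7^i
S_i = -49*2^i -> [-49, -98, -196, -392, -784]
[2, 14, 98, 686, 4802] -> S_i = 2*7^i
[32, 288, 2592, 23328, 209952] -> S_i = 32*9^i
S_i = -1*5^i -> [-1, -5, -25, -125, -625]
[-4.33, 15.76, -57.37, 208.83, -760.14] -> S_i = -4.33*(-3.64)^i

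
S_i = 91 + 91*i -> [91, 182, 273, 364, 455]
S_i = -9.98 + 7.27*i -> [-9.98, -2.71, 4.56, 11.83, 19.1]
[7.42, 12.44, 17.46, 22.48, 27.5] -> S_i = 7.42 + 5.02*i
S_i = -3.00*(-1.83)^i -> [-3.0, 5.49, -10.05, 18.39, -33.65]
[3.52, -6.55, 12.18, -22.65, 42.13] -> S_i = 3.52*(-1.86)^i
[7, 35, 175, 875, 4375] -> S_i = 7*5^i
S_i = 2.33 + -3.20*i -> [2.33, -0.87, -4.07, -7.27, -10.47]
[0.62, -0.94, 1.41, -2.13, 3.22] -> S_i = 0.62*(-1.51)^i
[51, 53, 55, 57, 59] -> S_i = 51 + 2*i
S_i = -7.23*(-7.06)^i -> [-7.23, 51.04, -360.37, 2544.21, -17962.1]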